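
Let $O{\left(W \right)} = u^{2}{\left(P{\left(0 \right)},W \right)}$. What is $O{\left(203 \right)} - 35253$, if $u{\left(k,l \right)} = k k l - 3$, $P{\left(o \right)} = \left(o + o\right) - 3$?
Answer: $3291723$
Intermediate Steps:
$P{\left(o \right)} = -3 + 2 o$ ($P{\left(o \right)} = 2 o - 3 = -3 + 2 o$)
$u{\left(k,l \right)} = -3 + l k^{2}$ ($u{\left(k,l \right)} = k^{2} l - 3 = l k^{2} - 3 = -3 + l k^{2}$)
$O{\left(W \right)} = \left(-3 + 9 W\right)^{2}$ ($O{\left(W \right)} = \left(-3 + W \left(-3 + 2 \cdot 0\right)^{2}\right)^{2} = \left(-3 + W \left(-3 + 0\right)^{2}\right)^{2} = \left(-3 + W \left(-3\right)^{2}\right)^{2} = \left(-3 + W 9\right)^{2} = \left(-3 + 9 W\right)^{2}$)
$O{\left(203 \right)} - 35253 = 9 \left(-1 + 3 \cdot 203\right)^{2} - 35253 = 9 \left(-1 + 609\right)^{2} - 35253 = 9 \cdot 608^{2} - 35253 = 9 \cdot 369664 - 35253 = 3326976 - 35253 = 3291723$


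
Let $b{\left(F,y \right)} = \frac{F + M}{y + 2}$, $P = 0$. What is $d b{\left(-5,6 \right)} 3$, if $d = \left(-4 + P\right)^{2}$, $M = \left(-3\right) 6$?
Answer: $-138$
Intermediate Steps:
$M = -18$
$b{\left(F,y \right)} = \frac{-18 + F}{2 + y}$ ($b{\left(F,y \right)} = \frac{F - 18}{y + 2} = \frac{-18 + F}{2 + y}$)
$d = 16$ ($d = \left(-4 + 0\right)^{2} = \left(-4\right)^{2} = 16$)
$d b{\left(-5,6 \right)} 3 = 16 \frac{-18 - 5}{2 + 6} \cdot 3 = 16 \cdot \frac{1}{8} \left(-23\right) 3 = 16 \left(- \frac{23}{8}\right) 3 = \left(-46\right) 3 = -138$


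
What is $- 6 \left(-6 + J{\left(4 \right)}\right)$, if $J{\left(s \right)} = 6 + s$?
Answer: $-24$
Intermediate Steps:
$- 6 \left(-6 + J{\left(4 \right)}\right) = - 6 \left(-6 + \left(6 + 4\right)\right) = - 6 \left(-6 + 10\right) = \left(-6\right) 4 = -24$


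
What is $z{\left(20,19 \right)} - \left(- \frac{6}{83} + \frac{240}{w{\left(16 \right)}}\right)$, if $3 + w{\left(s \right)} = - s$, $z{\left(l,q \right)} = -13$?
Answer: $- \frac{467}{1577} \approx -0.29613$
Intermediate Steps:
$w{\left(s \right)} = -3 - s$
$z{\left(20,19 \right)} - \left(- \frac{6}{83} + \frac{240}{w{\left(16 \right)}}\right) = -13 - \left(- \frac{6}{83} + \frac{240}{-3 - 16}\right) = -13 - \left(- \frac{6}{83} + \frac{240}{-19}\right) = -13 + \left(\left(-240\right) \left(- \frac{1}{19}\right) + \frac{6}{83}\right) = -13 + \left(\frac{240}{19} + \frac{6}{83}\right) = -13 + \frac{20034}{1577} = - \frac{467}{1577}$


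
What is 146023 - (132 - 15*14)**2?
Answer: 139939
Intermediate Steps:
146023 - (132 - 15*14)**2 = 146023 - (132 - 210)**2 = 146023 - 1*(-78)**2 = 146023 - 1*6084 = 146023 - 6084 = 139939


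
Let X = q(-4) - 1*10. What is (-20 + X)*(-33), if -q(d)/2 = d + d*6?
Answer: -858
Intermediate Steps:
q(d) = -14*d (q(d) = -2*(d + d*6) = -2*(d + 6*d) = -14*d)
X = 46 (X = -14*(-4) - 1*10 = 56 - 10 = 46)
(-20 + X)*(-33) = (-20 + 46)*(-33) = 26*(-33) = -858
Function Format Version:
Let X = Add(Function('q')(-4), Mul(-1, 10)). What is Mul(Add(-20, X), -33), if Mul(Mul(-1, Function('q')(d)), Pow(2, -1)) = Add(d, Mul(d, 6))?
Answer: -858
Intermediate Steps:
Function('q')(d) = Mul(-14, d) (Function('q')(d) = Mul(-2, Add(d, Mul(d, 6))) = Mul(-2, Add(d, Mul(6, d))) = Mul(-2, Mul(7, d)) = Mul(-14, d))
X = 46 (X = Add(Mul(-14, -4), Mul(-1, 10)) = Add(56, -10) = 46)
Mul(Add(-20, X), -33) = Mul(Add(-20, 46), -33) = Mul(26, -33) = -858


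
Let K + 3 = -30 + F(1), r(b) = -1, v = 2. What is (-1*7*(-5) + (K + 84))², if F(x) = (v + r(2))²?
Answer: 7569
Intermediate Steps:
F(x) = 1 (F(x) = (2 - 1)² = 1² = 1)
K = -32 (K = -3 + (-30 + 1) = -3 - 29 = -32)
(-1*7*(-5) + (K + 84))² = (-1*7*(-5) + (-32 + 84))² = (-7*(-5) + 52)² = (35 + 52)² = 87² = 7569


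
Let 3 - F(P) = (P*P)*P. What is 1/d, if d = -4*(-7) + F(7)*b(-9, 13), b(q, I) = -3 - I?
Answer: 1/5468 ≈ 0.00018288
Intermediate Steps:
F(P) = 3 - P³ (F(P) = 3 - P*P*P = 3 - P²*P = 3 - P³)
d = 5468 (d = -4*(-7) + (3 - 1*7³)*(-3 - 1*13) = 28 + (3 - 1*343)*(-3 - 13) = 28 + (3 - 343)*(-16) = 28 - 340*(-16) = 28 + 5440 = 5468)
1/d = 1/5468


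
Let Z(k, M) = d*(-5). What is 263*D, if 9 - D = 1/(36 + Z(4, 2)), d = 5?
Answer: 25774/11 ≈ 2343.1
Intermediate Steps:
Z(k, M) = -25 (Z(k, M) = 5*(-5) = -25)
D = 98/11 (D = 9 - 1/(36 - 25) = 9 - 1/11 = 98/11 ≈ 8.9091)
263*D = 263*(98/11) = 25774/11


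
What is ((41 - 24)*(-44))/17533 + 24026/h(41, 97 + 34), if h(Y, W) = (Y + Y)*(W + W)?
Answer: 4941193/4593646 ≈ 1.0757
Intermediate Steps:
h(Y, W) = 4*W*Y (h(Y, W) = (2*Y)*(2*W) = 4*W*Y)
((41 - 24)*(-44))/17533 + 24026/h(41, 97 + 34) = ((41 - 24)*(-44))/17533 + 24026/((4*(97 + 34)*41)) = (17*(-44))*(1/17533) + 24026/((4*131*41)) = -748*1/17533 + 24026/21484 = -748/17533 + 24026*(1/21484) = -748/17533 + 293/262 = 4941193/4593646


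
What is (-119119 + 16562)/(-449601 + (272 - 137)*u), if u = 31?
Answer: 102557/445416 ≈ 0.23025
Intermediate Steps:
(-119119 + 16562)/(-449601 + (272 - 137)*u) = (-119119 + 16562)/(-449601 + (272 - 137)*31) = -102557/(-449601 + 135*31) = -102557/(-449601 + 4185) = -102557/(-445416) = -102557*(-1/445416) = 102557/445416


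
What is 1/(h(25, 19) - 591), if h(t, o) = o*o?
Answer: -1/230 ≈ -0.0043478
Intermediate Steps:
h(t, o) = o**2
1/(h(25, 19) - 591) = 1/(19**2 - 591) = 1/(361 - 591) = 1/(-230) = -1/230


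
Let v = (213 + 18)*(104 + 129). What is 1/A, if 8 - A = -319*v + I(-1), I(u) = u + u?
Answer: 1/17169547 ≈ 5.8243e-8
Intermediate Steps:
I(u) = 2*u
v = 53823 (v = 231*233 = 53823)
A = 17169547 (A = 8 - (-319*53823 + 2*(-1)) = 8 - (-17169537 - 2) = 8 - 1*(-17169539) = 8 + 17169539 = 17169547)
1/A = 1/17169547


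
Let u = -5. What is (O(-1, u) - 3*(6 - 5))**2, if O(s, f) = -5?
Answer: 64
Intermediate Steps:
(O(-1, u) - 3*(6 - 5))**2 = (-5 - 3*(6 - 5))**2 = (-5 - 3*1)**2 = (-5 - 3)**2 = (-8)**2 = 64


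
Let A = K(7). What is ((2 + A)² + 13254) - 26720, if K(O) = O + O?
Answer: -13210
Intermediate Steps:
K(O) = 2*O
A = 14 (A = 2*7 = 14)
((2 + A)² + 13254) - 26720 = ((2 + 14)² + 13254) - 26720 = (16² + 13254) - 26720 = (256 + 13254) - 26720 = 13510 - 26720 = -13210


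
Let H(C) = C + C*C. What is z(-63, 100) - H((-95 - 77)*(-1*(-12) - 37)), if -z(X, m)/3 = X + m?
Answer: -18494411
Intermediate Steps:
z(X, m) = -3*X - 3*m (z(X, m) = -3*(X + m) = -3*X - 3*m)
H(C) = C + C²
z(-63, 100) - H((-95 - 77)*(-1*(-12) - 37)) = (-3*(-63) - 3*100) - (-95 - 77)*(-1*(-12) - 37)*(1 + (-95 - 77)*(-1*(-12) - 37)) = (189 - 300) - (-172*(12 - 37))*(1 - 172*(12 - 37)) = -111 - (-172*(-25))*(1 - 172*(-25)) = -111 - 4300*(1 + 4300) = -111 - 4300*4301 = -111 - 1*18494300 = -111 - 18494300 = -18494411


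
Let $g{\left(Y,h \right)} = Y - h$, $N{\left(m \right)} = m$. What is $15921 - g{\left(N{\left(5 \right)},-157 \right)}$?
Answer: $15759$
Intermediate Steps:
$15921 - g{\left(N{\left(5 \right)},-157 \right)} = 15921 - \left(5 - -157\right) = 15921 - \left(5 + 157\right) = 15921 - 162 = 15759$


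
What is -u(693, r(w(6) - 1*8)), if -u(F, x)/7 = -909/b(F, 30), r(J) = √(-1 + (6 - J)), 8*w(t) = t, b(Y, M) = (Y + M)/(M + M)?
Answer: -127260/241 ≈ -528.05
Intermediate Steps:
b(Y, M) = (M + Y)/(2*M) (b(Y, M) = (M + Y)/((2*M)) = (M + Y)*(1/(2*M)) = (M + Y)/(2*M))
w(t) = t/8
r(J) = √(5 - J)
u(F, x) = 6363/(½ + F/60) (u(F, x) = -(-6363)/((½)*(30 + F)/30) = -(-6363)/((½)*(1/30)*(30 + F)) = -(-6363)/(½ + F/60) = 6363/(½ + F/60))
-u(693, r(w(6) - 1*8)) = -381780/(30 + 693) = -381780/723 = -1*127260/241 = -127260/241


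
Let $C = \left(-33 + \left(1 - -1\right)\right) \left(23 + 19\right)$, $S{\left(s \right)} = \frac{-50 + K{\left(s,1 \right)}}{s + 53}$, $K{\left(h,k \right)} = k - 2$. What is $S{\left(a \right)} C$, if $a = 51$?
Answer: $\frac{33201}{52} \approx 638.48$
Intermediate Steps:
$K{\left(h,k \right)} = -2 + k$ ($K{\left(h,k \right)} = k - 2 = -2 + k$)
$S{\left(s \right)} = - \frac{51}{53 + s}$ ($S{\left(s \right)} = \frac{-50 + \left(-2 + 1\right)}{s + 53} = \frac{-50 - 1}{53 + s} = - \frac{51}{53 + s}$)
$C = -1302$ ($C = \left(-33 + \left(1 + 1\right)\right) 42 = \left(-33 + 2\right) 42 = \left(-31\right) 42 = -1302$)
$S{\left(a \right)} C = - \frac{51}{53 + 51} \left(-1302\right) = - \frac{51}{104} \left(-1302\right) = \left(-51\right) \frac{1}{104} \left(-1302\right) = \left(- \frac{51}{104}\right) \left(-1302\right) = \frac{33201}{52}$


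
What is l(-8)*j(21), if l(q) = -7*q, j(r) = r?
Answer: 1176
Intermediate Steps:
l(-8)*j(21) = -7*(-8)*21 = 56*21 = 1176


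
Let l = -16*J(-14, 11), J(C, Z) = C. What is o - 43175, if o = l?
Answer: -42951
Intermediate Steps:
l = 224 (l = -16*(-14) = 224)
o = 224
o - 43175 = 224 - 43175 = -42951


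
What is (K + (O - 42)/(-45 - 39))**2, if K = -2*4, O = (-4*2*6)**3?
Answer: 335878929/196 ≈ 1.7137e+6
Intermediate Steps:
O = -110592 (O = (-8*6)**3 = (-48)**3 = -110592)
K = -8
(K + (O - 42)/(-45 - 39))**2 = (-8 + (-110592 - 42)/(-45 - 39))**2 = (-8 - 110634/(-84))**2 = (-8 - 110634*(-1/84))**2 = (-8 + 18439/14)**2 = (18327/14)**2 = 335878929/196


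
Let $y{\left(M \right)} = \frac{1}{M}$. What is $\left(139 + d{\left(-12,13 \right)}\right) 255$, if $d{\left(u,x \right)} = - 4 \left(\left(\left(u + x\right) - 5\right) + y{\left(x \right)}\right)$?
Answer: $\frac{512805}{13} \approx 39447.0$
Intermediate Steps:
$d{\left(u,x \right)} = 20 - 4 u - 4 x - \frac{4}{x}$ ($d{\left(u,x \right)} = - 4 \left(\left(\left(u + x\right) - 5\right) + \frac{1}{x}\right) = - 4 \left(\left(-5 + u + x\right) + \frac{1}{x}\right) = - 4 \left(-5 + u + x + \frac{1}{x}\right) = 20 - 4 u - 4 x - \frac{4}{x}$)
$\left(139 + d{\left(-12,13 \right)}\right) 255 = \left(139 + \frac{4 \left(-1 + 13 \left(5 - -12 - 13\right)\right)}{13}\right) 255 = \left(139 + 4 \cdot \frac{1}{13} \left(-1 + 13 \left(5 + 12 - 13\right)\right)\right) 255 = \left(139 + 4 \cdot \frac{1}{13} \left(-1 + 13 \cdot 4\right)\right) 255 = \left(139 + 4 \cdot \frac{1}{13} \left(-1 + 52\right)\right) 255 = \left(139 + 4 \cdot \frac{1}{13} \cdot 51\right) 255 = \left(139 + \frac{204}{13}\right) 255 = \frac{2011}{13} \cdot 255 = \frac{512805}{13}$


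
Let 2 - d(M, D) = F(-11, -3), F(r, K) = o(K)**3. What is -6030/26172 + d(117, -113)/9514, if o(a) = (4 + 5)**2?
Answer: -193974874/3458339 ≈ -56.089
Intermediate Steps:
o(a) = 81 (o(a) = 9**2 = 81)
F(r, K) = 531441 (F(r, K) = 81**3 = 531441)
d(M, D) = -531439 (d(M, D) = 2 - 1*531441 = 2 - 531441 = -531439)
-6030/26172 + d(117, -113)/9514 = -6030/26172 - 531439/9514 = -6030*1/26172 - 531439*1/9514 = -335/1454 - 531439/9514 = -193974874/3458339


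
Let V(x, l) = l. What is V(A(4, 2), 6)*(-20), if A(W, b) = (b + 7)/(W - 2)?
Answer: -120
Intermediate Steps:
A(W, b) = (7 + b)/(-2 + W)
V(A(4, 2), 6)*(-20) = 6*(-20) = -120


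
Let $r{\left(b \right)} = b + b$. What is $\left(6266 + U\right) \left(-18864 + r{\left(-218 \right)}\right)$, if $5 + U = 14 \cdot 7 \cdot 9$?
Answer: $-137859900$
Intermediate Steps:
$r{\left(b \right)} = 2 b$
$U = 877$ ($U = -5 + 14 \cdot 7 \cdot 9 = -5 + 98 \cdot 9 = -5 + 882 = 877$)
$\left(6266 + U\right) \left(-18864 + r{\left(-218 \right)}\right) = \left(6266 + 877\right) \left(-18864 + 2 \left(-218\right)\right) = 7143 \left(-18864 - 436\right) = 7143 \left(-19300\right) = -137859900$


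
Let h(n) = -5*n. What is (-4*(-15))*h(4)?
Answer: -1200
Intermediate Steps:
(-4*(-15))*h(4) = (-4*(-15))*(-5*4) = 60*(-20) = -1200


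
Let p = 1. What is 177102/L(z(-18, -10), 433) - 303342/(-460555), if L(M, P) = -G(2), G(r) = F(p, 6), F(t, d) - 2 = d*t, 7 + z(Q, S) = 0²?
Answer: -40781392437/1842220 ≈ -22137.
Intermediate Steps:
z(Q, S) = -7 (z(Q, S) = -7 + 0² = -7 + 0 = -7)
F(t, d) = 2 + d*t
G(r) = 8 (G(r) = 2 + 6*1 = 2 + 6 = 8)
L(M, P) = -8 (L(M, P) = -1*8 = -8)
177102/L(z(-18, -10), 433) - 303342/(-460555) = 177102/(-8) - 303342/(-460555) = 177102*(-⅛) - 303342*(-1/460555) = -88551/4 + 303342/460555 = -40781392437/1842220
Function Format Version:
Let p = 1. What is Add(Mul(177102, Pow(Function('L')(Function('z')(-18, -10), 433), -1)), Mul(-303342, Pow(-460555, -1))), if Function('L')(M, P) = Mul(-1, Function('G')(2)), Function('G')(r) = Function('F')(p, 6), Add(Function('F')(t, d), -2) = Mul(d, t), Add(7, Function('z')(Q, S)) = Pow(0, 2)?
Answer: Rational(-40781392437, 1842220) ≈ -22137.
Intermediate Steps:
Function('z')(Q, S) = -7 (Function('z')(Q, S) = Add(-7, Pow(0, 2)) = Add(-7, 0) = -7)
Function('F')(t, d) = Add(2, Mul(d, t))
Function('G')(r) = 8 (Function('G')(r) = Add(2, Mul(6, 1)) = Add(2, 6) = 8)
Function('L')(M, P) = -8 (Function('L')(M, P) = Mul(-1, 8) = -8)
Add(Mul(177102, Pow(Function('L')(Function('z')(-18, -10), 433), -1)), Mul(-303342, Pow(-460555, -1))) = Add(Mul(177102, Pow(-8, -1)), Mul(-303342, Pow(-460555, -1))) = Add(Mul(177102, Rational(-1, 8)), Mul(-303342, Rational(-1, 460555))) = Add(Rational(-88551, 4), Rational(303342, 460555)) = Rational(-40781392437, 1842220)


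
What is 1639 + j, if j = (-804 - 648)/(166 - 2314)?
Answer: 293502/179 ≈ 1639.7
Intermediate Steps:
j = 121/179 (j = -1452/(-2148) = -1452*(-1/2148) = 121/179 ≈ 0.67598)
1639 + j = 1639 + 121/179 = 293502/179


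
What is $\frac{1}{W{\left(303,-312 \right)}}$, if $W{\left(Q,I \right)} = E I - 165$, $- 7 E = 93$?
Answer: $\frac{7}{27861} \approx 0.00025125$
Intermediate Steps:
$E = - \frac{93}{7}$ ($E = \left(- \frac{1}{7}\right) 93 = - \frac{93}{7} \approx -13.286$)
$W{\left(Q,I \right)} = -165 - \frac{93 I}{7}$ ($W{\left(Q,I \right)} = - \frac{93 I}{7} - 165 = -165 - \frac{93 I}{7}$)
$\frac{1}{W{\left(303,-312 \right)}} = \frac{1}{-165 - - \frac{29016}{7}} = \frac{1}{-165 + \frac{29016}{7}} = \frac{1}{\frac{27861}{7}} = \frac{7}{27861}$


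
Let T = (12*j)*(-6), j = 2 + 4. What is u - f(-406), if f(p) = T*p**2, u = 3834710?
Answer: 75043862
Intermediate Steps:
j = 6
T = -432 (T = (12*6)*(-6) = 72*(-6) = -432)
f(p) = -432*p**2
u - f(-406) = 3834710 - (-432)*(-406)**2 = 3834710 - (-432)*164836 = 3834710 - 1*(-71209152) = 3834710 + 71209152 = 75043862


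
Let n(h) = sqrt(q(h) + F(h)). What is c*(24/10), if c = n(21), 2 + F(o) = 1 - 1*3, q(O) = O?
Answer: 12*sqrt(17)/5 ≈ 9.8954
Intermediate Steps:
F(o) = -4 (F(o) = -2 + (1 - 1*3) = -2 + (1 - 3) = -2 - 2 = -4)
n(h) = sqrt(-4 + h) (n(h) = sqrt(h - 4) = sqrt(-4 + h))
c = sqrt(17) (c = sqrt(-4 + 21) = sqrt(17) ≈ 4.1231)
c*(24/10) = sqrt(17)*(24/10) = sqrt(17)*(24*(1/10)) = sqrt(17)*(12/5) = 12*sqrt(17)/5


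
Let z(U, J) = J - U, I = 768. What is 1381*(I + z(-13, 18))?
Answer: 1103419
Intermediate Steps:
1381*(I + z(-13, 18)) = 1381*(768 + (18 - 1*(-13))) = 1381*(768 + (18 + 13)) = 1381*(768 + 31) = 1381*799 = 1103419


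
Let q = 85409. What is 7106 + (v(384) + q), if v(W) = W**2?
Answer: 239971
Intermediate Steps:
7106 + (v(384) + q) = 7106 + (384**2 + 85409) = 7106 + (147456 + 85409) = 7106 + 232865 = 239971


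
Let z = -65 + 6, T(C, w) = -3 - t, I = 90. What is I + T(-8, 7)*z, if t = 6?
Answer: 621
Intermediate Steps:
T(C, w) = -9 (T(C, w) = -3 - 1*6 = -3 - 6 = -9)
z = -59
I + T(-8, 7)*z = 90 - 9*(-59) = 90 + 531 = 621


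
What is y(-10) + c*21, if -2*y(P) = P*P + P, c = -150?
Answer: -3195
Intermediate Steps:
y(P) = -P/2 - P**2/2 (y(P) = -(P*P + P)/2 = -(P**2 + P)/2 = -(P + P**2)/2 = -P/2 - P**2/2)
y(-10) + c*21 = -1/2*(-10)*(1 - 10) - 150*21 = -1/2*(-10)*(-9) - 3150 = -45 - 3150 = -3195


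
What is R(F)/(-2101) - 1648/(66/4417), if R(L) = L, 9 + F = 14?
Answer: -695165143/6303 ≈ -1.1029e+5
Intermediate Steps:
F = 5 (F = -9 + 14 = 5)
R(F)/(-2101) - 1648/(66/4417) = 5/(-2101) - 1648/(66/4417) = 5*(-1/2101) - 1648/(66*(1/4417)) = -5/2101 - 1648/66/4417 = -5/2101 - 1648*4417/66 = -5/2101 - 3639608/33 = -695165143/6303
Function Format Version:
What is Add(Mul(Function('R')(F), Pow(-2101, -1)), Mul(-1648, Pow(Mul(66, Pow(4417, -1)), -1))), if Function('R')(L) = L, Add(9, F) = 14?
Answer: Rational(-695165143, 6303) ≈ -1.1029e+5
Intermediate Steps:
F = 5 (F = Add(-9, 14) = 5)
Add(Mul(Function('R')(F), Pow(-2101, -1)), Mul(-1648, Pow(Mul(66, Pow(4417, -1)), -1))) = Add(Mul(5, Pow(-2101, -1)), Mul(-1648, Pow(Mul(66, Pow(4417, -1)), -1))) = Add(Mul(5, Rational(-1, 2101)), Mul(-1648, Pow(Mul(66, Rational(1, 4417)), -1))) = Add(Rational(-5, 2101), Mul(-1648, Pow(Rational(66, 4417), -1))) = Add(Rational(-5, 2101), Mul(-1648, Rational(4417, 66))) = Add(Rational(-5, 2101), Rational(-3639608, 33)) = Rational(-695165143, 6303)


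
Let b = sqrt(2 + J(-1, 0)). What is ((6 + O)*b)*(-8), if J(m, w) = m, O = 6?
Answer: -96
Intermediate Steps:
b = 1 (b = sqrt(2 - 1) = sqrt(1) = 1)
((6 + O)*b)*(-8) = ((6 + 6)*1)*(-8) = (12*1)*(-8) = 12*(-8) = -96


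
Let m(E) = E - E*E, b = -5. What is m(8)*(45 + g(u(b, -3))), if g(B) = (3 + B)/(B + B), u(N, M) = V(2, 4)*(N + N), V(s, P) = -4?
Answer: -25501/10 ≈ -2550.1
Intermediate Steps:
u(N, M) = -8*N (u(N, M) = -4*(N + N) = -8*N)
g(B) = (3 + B)/(2*B) (g(B) = (3 + B)/((2*B)) = (3 + B)*(1/(2*B)) = (3 + B)/(2*B))
m(E) = E - E²
m(8)*(45 + g(u(b, -3))) = (8*(1 - 1*8))*(45 + (3 - 8*(-5))/(2*((-8*(-5))))) = (8*(1 - 8))*(45 + (½)*(3 + 40)/40) = (8*(-7))*(45 + (½)*(1/40)*43) = -56*(45 + 43/80) = -56*3643/80 = -25501/10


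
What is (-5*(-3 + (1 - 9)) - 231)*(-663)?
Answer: 116688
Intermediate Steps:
(-5*(-3 + (1 - 9)) - 231)*(-663) = (-5*(-3 - 8) - 231)*(-663) = (-5*(-11) - 231)*(-663) = (55 - 231)*(-663) = -176*(-663) = 116688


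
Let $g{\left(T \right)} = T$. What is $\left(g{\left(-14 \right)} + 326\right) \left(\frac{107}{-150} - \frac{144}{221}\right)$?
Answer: $- \frac{180988}{425} \approx -425.85$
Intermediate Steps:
$\left(g{\left(-14 \right)} + 326\right) \left(\frac{107}{-150} - \frac{144}{221}\right) = \left(-14 + 326\right) \left(\frac{107}{-150} - \frac{144}{221}\right) = 312 \left(107 \left(- \frac{1}{150}\right) - \frac{144}{221}\right) = 312 \left(- \frac{107}{150} - \frac{144}{221}\right) = 312 \left(- \frac{45247}{33150}\right) = - \frac{180988}{425}$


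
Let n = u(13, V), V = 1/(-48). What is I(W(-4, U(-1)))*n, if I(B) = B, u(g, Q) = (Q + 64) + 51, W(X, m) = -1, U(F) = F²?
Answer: -5519/48 ≈ -114.98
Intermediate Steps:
V = -1/48 ≈ -0.020833
u(g, Q) = 115 + Q (u(g, Q) = (64 + Q) + 51 = 115 + Q)
n = 5519/48 (n = 115 - 1/48 = 5519/48 ≈ 114.98)
I(W(-4, U(-1)))*n = -1*5519/48 = -5519/48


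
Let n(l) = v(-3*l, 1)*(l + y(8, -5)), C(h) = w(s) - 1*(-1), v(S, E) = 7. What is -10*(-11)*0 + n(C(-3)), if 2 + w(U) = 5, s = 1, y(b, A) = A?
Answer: -7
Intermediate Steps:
w(U) = 3 (w(U) = -2 + 5 = 3)
C(h) = 4 (C(h) = 3 - 1*(-1) = 3 + 1 = 4)
n(l) = -35 + 7*l (n(l) = 7*(l - 5) = 7*(-5 + l) = -35 + 7*l)
-10*(-11)*0 + n(C(-3)) = -10*(-11)*0 + (-35 + 7*4) = 110*0 + (-35 + 28) = 0 - 7 = -7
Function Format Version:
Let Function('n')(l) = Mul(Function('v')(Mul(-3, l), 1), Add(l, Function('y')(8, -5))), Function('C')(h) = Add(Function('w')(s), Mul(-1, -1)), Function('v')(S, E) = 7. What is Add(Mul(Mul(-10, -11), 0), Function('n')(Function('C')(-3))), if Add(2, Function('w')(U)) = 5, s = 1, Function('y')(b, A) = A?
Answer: -7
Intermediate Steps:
Function('w')(U) = 3 (Function('w')(U) = Add(-2, 5) = 3)
Function('C')(h) = 4 (Function('C')(h) = Add(3, Mul(-1, -1)) = Add(3, 1) = 4)
Function('n')(l) = Add(-35, Mul(7, l)) (Function('n')(l) = Mul(7, Add(l, -5)) = Mul(7, Add(-5, l)) = Add(-35, Mul(7, l)))
Add(Mul(Mul(-10, -11), 0), Function('n')(Function('C')(-3))) = Add(Mul(Mul(-10, -11), 0), Add(-35, Mul(7, 4))) = Add(Mul(110, 0), Add(-35, 28)) = Add(0, -7) = -7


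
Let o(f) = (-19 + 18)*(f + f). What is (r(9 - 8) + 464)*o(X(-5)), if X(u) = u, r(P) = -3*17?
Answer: 4130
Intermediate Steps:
r(P) = -51
o(f) = -2*f
(r(9 - 8) + 464)*o(X(-5)) = (-51 + 464)*(-2*(-5)) = 413*10 = 4130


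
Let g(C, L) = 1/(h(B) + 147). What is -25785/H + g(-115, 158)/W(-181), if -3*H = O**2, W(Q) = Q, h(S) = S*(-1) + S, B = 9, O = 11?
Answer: 2058184364/3219447 ≈ 639.30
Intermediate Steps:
h(S) = 0 (h(S) = -S + S = 0)
H = -121/3 (H = -1/3*11**2 = -1/3*121 = -121/3 ≈ -40.333)
g(C, L) = 1/147 (g(C, L) = 1/(0 + 147) = 1/147)
-25785/H + g(-115, 158)/W(-181) = -25785/(-121/3) + (1/147)/(-181) = -25785*(-3/121) + (1/147)*(-1/181) = 77355/121 - 1/26607 = 2058184364/3219447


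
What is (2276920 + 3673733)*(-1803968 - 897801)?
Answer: -16077289805157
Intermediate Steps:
(2276920 + 3673733)*(-1803968 - 897801) = 5950653*(-2701769) = -16077289805157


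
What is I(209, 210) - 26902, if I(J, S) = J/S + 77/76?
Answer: -214661933/7980 ≈ -26900.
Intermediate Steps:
I(J, S) = 77/76 + J/S (I(J, S) = J/S + 77*(1/76) = J/S + 77/76 = 77/76 + J/S)
I(209, 210) - 26902 = (77/76 + 209/210) - 26902 = 16027/7980 - 26902 = -214661933/7980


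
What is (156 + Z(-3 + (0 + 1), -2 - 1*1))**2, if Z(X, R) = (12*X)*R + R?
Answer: 50625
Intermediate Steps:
Z(X, R) = R + 12*R*X (Z(X, R) = 12*R*X + R = R + 12*R*X)
(156 + Z(-3 + (0 + 1), -2 - 1*1))**2 = (156 + (-2 - 1*1)*(1 + 12*(-3 + (0 + 1))))**2 = (156 + (-2 - 1)*(1 + 12*(-3 + 1)))**2 = (156 - 3*(1 + 12*(-2)))**2 = (156 - 3*(1 - 24))**2 = (156 - 3*(-23))**2 = (156 + 69)**2 = 225**2 = 50625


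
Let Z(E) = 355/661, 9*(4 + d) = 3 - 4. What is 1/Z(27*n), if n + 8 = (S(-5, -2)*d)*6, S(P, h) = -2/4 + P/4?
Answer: 661/355 ≈ 1.8620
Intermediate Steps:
d = -37/9 (d = -4 + (3 - 4)/9 = -4 + (⅑)*(-1) = -4 - ⅑ = -37/9 ≈ -4.1111)
S(P, h) = -½ + P/4 (S(P, h) = -2*¼ + P*(¼) = -½ + P/4)
n = 211/6 (n = -8 + ((-½ + (¼)*(-5))*(-37/9))*6 = -8 + ((-½ - 5/4)*(-37/9))*6 = -8 - 7/4*(-37/9)*6 = -8 + (259/36)*6 = -8 + 259/6 = 211/6 ≈ 35.167)
Z(E) = 355/661 (Z(E) = 355*(1/661) = 355/661)
1/Z(27*n) = 1/(355/661) = 661/355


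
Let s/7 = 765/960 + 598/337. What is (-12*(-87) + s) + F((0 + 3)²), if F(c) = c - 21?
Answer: 22646389/21568 ≈ 1050.0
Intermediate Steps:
F(c) = -21 + c
s = 388213/21568 (s = 7*(765/960 + 598/337) = 7*(765*(1/960) + 598*(1/337)) = 7*(51/64 + 598/337) = 7*(55459/21568) = 388213/21568 ≈ 17.999)
(-12*(-87) + s) + F((0 + 3)²) = (-12*(-87) + 388213/21568) + (-21 + (0 + 3)²) = (1044 + 388213/21568) + (-21 + 3²) = 22905205/21568 + (-21 + 9) = 22905205/21568 - 12 = 22646389/21568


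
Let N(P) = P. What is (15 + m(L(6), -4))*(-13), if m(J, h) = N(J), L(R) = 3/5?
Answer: -1014/5 ≈ -202.80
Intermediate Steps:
L(R) = ⅗ (L(R) = 3*(⅕) = ⅗)
m(J, h) = J
(15 + m(L(6), -4))*(-13) = (15 + ⅗)*(-13) = (78/5)*(-13) = -1014/5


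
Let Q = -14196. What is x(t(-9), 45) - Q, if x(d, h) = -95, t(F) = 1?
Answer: 14101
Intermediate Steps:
x(t(-9), 45) - Q = -95 - 1*(-14196) = -95 + 14196 = 14101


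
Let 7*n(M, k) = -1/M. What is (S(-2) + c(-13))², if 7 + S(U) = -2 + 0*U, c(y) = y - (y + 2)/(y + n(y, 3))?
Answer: 729270025/1397124 ≈ 521.98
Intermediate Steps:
n(M, k) = -1/(7*M) (n(M, k) = (-1/M)/7 = -1/(7*M))
c(y) = y - (2 + y)/(y - 1/(7*y)) (c(y) = y - (y + 2)/(y - 1/(7*y)) = y - (2 + y)/(y - 1/(7*y)))
S(U) = -9 (S(U) = -7 + (-2 + 0*U) = -7 + (-2 + 0) = -7 - 2 = -9)
(S(-2) + c(-13))² = (-9 - 13*(-15 - 7*(-13) + 7*(-13)²)/(-1 + 7*(-13)²))² = (-9 - 13*(-15 + 91 + 7*169)/(-1 + 7*169))² = (-9 - 13*(-15 + 91 + 1183)/(-1 + 1183))² = (-9 - 13*1259/1182)² = (-9 - 13*1/1182*1259)² = (-9 - 16367/1182)² = (-27005/1182)² = 729270025/1397124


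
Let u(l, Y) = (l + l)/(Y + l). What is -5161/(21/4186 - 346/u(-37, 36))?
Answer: 114192286/103343 ≈ 1105.0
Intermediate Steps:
u(l, Y) = 2*l/(Y + l) (u(l, Y) = (2*l)/(Y + l) = 2*l/(Y + l))
-5161/(21/4186 - 346/u(-37, 36)) = -5161/(21/4186 - 346/(2*(-37)/(36 - 37))) = -5161/(21*(1/4186) - 346/(2*(-37)/(-1))) = -5161/(3/598 - 346/(2*(-37)*(-1))) = -5161/(3/598 - 346/74) = -5161/(3/598 - 346*1/74) = -5161/(3/598 - 173/37) = -5161/(-103343/22126) = -5161*(-22126/103343) = 114192286/103343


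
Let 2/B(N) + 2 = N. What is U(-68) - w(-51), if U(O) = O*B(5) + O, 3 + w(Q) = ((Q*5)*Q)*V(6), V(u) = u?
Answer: -234421/3 ≈ -78140.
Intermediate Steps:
B(N) = 2/(-2 + N)
w(Q) = -3 + 30*Q² (w(Q) = -3 + ((Q*5)*Q)*6 = -3 + ((5*Q)*Q)*6 = -3 + (5*Q²)*6 = -3 + 30*Q²)
U(O) = 5*O/3 (U(O) = O*(2/(-2 + 5)) + O = O*(2/3) + O = O*(2*(⅓)) + O = O*(⅔) + O = 2*O/3 + O = 5*O/3)
U(-68) - w(-51) = (5/3)*(-68) - (-3 + 30*(-51)²) = -340/3 - (-3 + 30*2601) = -340/3 - (-3 + 78030) = -340/3 - 1*78027 = -340/3 - 78027 = -234421/3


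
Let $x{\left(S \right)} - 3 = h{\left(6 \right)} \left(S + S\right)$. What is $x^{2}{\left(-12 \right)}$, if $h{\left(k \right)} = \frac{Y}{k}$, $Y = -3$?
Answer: $225$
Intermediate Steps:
$h{\left(k \right)} = - \frac{3}{k}$
$x{\left(S \right)} = 3 - S$ ($x{\left(S \right)} = 3 + - \frac{3}{6} \left(S + S\right) = 3 + \left(-3\right) \frac{1}{6} \cdot 2 S = 3 - \frac{2 S}{2} = 3 - S$)
$x^{2}{\left(-12 \right)} = \left(3 - -12\right)^{2} = \left(3 + 12\right)^{2} = 15^{2} = 225$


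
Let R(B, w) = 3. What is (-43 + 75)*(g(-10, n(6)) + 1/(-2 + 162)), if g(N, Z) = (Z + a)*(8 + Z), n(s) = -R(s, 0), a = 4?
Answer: 801/5 ≈ 160.20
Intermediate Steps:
n(s) = -3 (n(s) = -1*3 = -3)
g(N, Z) = (4 + Z)*(8 + Z) (g(N, Z) = (Z + 4)*(8 + Z) = (4 + Z)*(8 + Z))
(-43 + 75)*(g(-10, n(6)) + 1/(-2 + 162)) = (-43 + 75)*((32 + (-3)**2 + 12*(-3)) + 1/(-2 + 162)) = 32*((32 + 9 - 36) + 1/160) = 32*(5 + 1/160) = 32*(801/160) = 801/5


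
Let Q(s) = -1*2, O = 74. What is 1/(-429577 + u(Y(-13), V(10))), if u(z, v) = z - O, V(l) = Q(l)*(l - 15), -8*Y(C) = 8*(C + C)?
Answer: -1/429625 ≈ -2.3276e-6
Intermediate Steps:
Q(s) = -2
Y(C) = -2*C (Y(C) = -(C + C) = -2*C)
V(l) = 30 - 2*l (V(l) = -2*(l - 15) = -2*(-15 + l) = 30 - 2*l)
u(z, v) = -74 + z (u(z, v) = z - 1*74 = z - 74 = -74 + z)
1/(-429577 + u(Y(-13), V(10))) = 1/(-429577 + (-74 - 2*(-13))) = 1/(-429577 + (-74 + 26)) = 1/(-429577 - 48) = 1/(-429625) = -1/429625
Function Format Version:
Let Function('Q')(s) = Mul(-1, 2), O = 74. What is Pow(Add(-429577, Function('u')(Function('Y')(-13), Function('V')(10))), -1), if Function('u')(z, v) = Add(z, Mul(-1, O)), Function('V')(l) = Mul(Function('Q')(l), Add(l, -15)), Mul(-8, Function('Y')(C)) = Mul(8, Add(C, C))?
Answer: Rational(-1, 429625) ≈ -2.3276e-6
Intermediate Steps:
Function('Q')(s) = -2
Function('Y')(C) = Mul(-2, C) (Function('Y')(C) = Mul(Rational(-1, 8), Mul(8, Add(C, C))) = Mul(Rational(-1, 8), Mul(8, Mul(2, C))) = Mul(Rational(-1, 8), Mul(16, C)) = Mul(-2, C))
Function('V')(l) = Add(30, Mul(-2, l)) (Function('V')(l) = Mul(-2, Add(l, -15)) = Mul(-2, Add(-15, l)) = Add(30, Mul(-2, l)))
Function('u')(z, v) = Add(-74, z) (Function('u')(z, v) = Add(z, Mul(-1, 74)) = Add(z, -74) = Add(-74, z))
Pow(Add(-429577, Function('u')(Function('Y')(-13), Function('V')(10))), -1) = Pow(Add(-429577, Add(-74, Mul(-2, -13))), -1) = Pow(Add(-429577, Add(-74, 26)), -1) = Pow(Add(-429577, -48), -1) = Pow(-429625, -1) = Rational(-1, 429625)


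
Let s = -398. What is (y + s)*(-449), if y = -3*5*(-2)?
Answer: 165232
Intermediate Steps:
y = 30 (y = -15*(-2) = 30)
(y + s)*(-449) = (30 - 398)*(-449) = -368*(-449) = 165232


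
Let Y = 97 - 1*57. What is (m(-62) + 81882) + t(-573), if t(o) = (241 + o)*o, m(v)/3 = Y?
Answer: 272238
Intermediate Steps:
Y = 40 (Y = 97 - 57 = 40)
m(v) = 120 (m(v) = 3*40 = 120)
t(o) = o*(241 + o)
(m(-62) + 81882) + t(-573) = (120 + 81882) - 573*(241 - 573) = 82002 - 573*(-332) = 82002 + 190236 = 272238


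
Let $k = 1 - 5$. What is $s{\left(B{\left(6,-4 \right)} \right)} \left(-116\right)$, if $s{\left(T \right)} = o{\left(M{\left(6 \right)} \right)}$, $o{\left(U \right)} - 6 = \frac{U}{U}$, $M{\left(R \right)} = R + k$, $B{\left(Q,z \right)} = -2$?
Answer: $-812$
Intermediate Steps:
$k = -4$ ($k = 1 - 5 = -4$)
$M{\left(R \right)} = -4 + R$ ($M{\left(R \right)} = R - 4 = -4 + R$)
$o{\left(U \right)} = 7$ ($o{\left(U \right)} = 6 + \frac{U}{U} = 6 + 1 = 7$)
$s{\left(T \right)} = 7$
$s{\left(B{\left(6,-4 \right)} \right)} \left(-116\right) = 7 \left(-116\right) = -812$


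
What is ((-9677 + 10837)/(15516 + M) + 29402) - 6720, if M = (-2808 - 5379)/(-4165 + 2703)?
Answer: 514714772798/22692579 ≈ 22682.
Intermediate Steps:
M = 8187/1462 (M = -8187/(-1462) = -8187*(-1/1462) = 8187/1462 ≈ 5.5999)
((-9677 + 10837)/(15516 + M) + 29402) - 6720 = ((-9677 + 10837)/(15516 + 8187/1462) + 29402) - 6720 = (1160/(22692579/1462) + 29402) - 6720 = (1160*(1462/22692579) + 29402) - 6720 = (1695920/22692579 + 29402) - 6720 = 667208903678/22692579 - 6720 = 514714772798/22692579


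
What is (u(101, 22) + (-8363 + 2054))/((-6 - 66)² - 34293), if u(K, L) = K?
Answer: 6208/29109 ≈ 0.21327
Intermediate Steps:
(u(101, 22) + (-8363 + 2054))/((-6 - 66)² - 34293) = (101 + (-8363 + 2054))/((-6 - 66)² - 34293) = (101 - 6309)/((-72)² - 34293) = -6208/(5184 - 34293) = -6208/(-29109) = -6208*(-1/29109) = 6208/29109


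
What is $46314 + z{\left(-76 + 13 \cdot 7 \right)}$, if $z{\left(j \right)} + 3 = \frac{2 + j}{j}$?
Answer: $\frac{694682}{15} \approx 46312.0$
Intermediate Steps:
$z{\left(j \right)} = -3 + \frac{2 + j}{j}$
$46314 + z{\left(-76 + 13 \cdot 7 \right)} = 46314 - \left(2 - \frac{2}{-76 + 13 \cdot 7}\right) = 46314 - \left(2 - \frac{2}{-76 + 91}\right) = 46314 - \left(2 - \frac{2}{15}\right) = 46314 + \left(-2 + 2 \cdot \frac{1}{15}\right) = 46314 + \left(-2 + \frac{2}{15}\right) = 46314 - \frac{28}{15} = \frac{694682}{15}$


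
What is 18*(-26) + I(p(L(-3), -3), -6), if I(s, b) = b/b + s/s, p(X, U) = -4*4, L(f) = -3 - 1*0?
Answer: -466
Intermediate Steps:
L(f) = -3 (L(f) = -3 + 0 = -3)
p(X, U) = -16
I(s, b) = 2 (I(s, b) = 1 + 1 = 2)
18*(-26) + I(p(L(-3), -3), -6) = 18*(-26) + 2 = -468 + 2 = -466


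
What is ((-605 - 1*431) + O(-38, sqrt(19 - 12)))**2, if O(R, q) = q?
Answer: (1036 - sqrt(7))**2 ≈ 1.0678e+6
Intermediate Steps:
((-605 - 1*431) + O(-38, sqrt(19 - 12)))**2 = ((-605 - 1*431) + sqrt(19 - 12))**2 = ((-605 - 431) + sqrt(7))**2 = (-1036 + sqrt(7))**2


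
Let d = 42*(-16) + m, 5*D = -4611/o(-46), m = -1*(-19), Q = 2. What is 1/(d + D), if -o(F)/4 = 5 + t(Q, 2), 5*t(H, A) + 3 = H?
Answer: -32/19359 ≈ -0.0016530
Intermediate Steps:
m = 19
t(H, A) = -3/5 + H/5
o(F) = -96/5 (o(F) = -4*(5 + (-3/5 + (1/5)*2)) = -4*(5 + (-3/5 + 2/5)) = -4*(5 - 1/5) = -4*24/5 = -96/5)
D = 1537/32 (D = (-4611/(-96/5))/5 = (-4611*(-5/96))/5 = (1/5)*(7685/32) = 1537/32 ≈ 48.031)
d = -653 (d = 42*(-16) + 19 = -672 + 19 = -653)
1/(d + D) = 1/(-653 + 1537/32) = 1/(-19359/32) = -32/19359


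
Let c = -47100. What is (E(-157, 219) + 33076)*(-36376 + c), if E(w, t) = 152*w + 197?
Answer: -785425684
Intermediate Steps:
E(w, t) = 197 + 152*w
(E(-157, 219) + 33076)*(-36376 + c) = ((197 + 152*(-157)) + 33076)*(-36376 - 47100) = ((197 - 23864) + 33076)*(-83476) = (-23667 + 33076)*(-83476) = 9409*(-83476) = -785425684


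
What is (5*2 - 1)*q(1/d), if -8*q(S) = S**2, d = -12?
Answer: -1/128 ≈ -0.0078125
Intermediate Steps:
q(S) = -S**2/8
(5*2 - 1)*q(1/d) = (5*2 - 1)*(-(1/(-12))**2/8) = (10 - 1)*(-(-1/12)**2/8) = 9*(-1/8*1/144) = 9*(-1/1152) = -1/128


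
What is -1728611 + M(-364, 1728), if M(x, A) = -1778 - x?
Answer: -1730025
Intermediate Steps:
-1728611 + M(-364, 1728) = -1728611 + (-1778 - 1*(-364)) = -1728611 + (-1778 + 364) = -1728611 - 1414 = -1730025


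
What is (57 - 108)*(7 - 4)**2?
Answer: -459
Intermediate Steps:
(57 - 108)*(7 - 4)**2 = -51*3**2 = -51*9 = -459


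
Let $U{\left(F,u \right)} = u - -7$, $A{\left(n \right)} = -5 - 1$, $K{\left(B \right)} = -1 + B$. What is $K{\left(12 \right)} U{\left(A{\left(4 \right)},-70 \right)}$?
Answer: $-693$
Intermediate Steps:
$A{\left(n \right)} = -6$ ($A{\left(n \right)} = -5 - 1 = -6$)
$U{\left(F,u \right)} = 7 + u$ ($U{\left(F,u \right)} = u + 7 = 7 + u$)
$K{\left(12 \right)} U{\left(A{\left(4 \right)},-70 \right)} = \left(-1 + 12\right) \left(7 - 70\right) = 11 \left(-63\right) = -693$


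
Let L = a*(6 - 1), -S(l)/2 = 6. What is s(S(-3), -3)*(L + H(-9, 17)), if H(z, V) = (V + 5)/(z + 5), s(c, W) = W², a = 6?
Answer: 441/2 ≈ 220.50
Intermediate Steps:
S(l) = -12 (S(l) = -2*6 = -12)
H(z, V) = (5 + V)/(5 + z)
L = 30 (L = 6*(6 - 1) = 6*5 = 30)
s(S(-3), -3)*(L + H(-9, 17)) = (-3)²*(30 + (5 + 17)/(5 - 9)) = 9*(30 + 22/(-4)) = 9*(30 - ¼*22) = 9*(30 - 11/2) = 9*(49/2) = 441/2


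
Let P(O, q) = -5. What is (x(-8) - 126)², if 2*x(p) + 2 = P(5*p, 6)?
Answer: 67081/4 ≈ 16770.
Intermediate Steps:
x(p) = -7/2 (x(p) = -1 + (½)*(-5) = -1 - 5/2 = -7/2)
(x(-8) - 126)² = (-7/2 - 126)² = (-259/2)² = 67081/4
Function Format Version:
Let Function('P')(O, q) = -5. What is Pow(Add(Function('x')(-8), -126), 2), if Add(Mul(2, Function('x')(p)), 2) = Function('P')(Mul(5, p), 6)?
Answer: Rational(67081, 4) ≈ 16770.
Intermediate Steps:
Function('x')(p) = Rational(-7, 2) (Function('x')(p) = Add(-1, Mul(Rational(1, 2), -5)) = Add(-1, Rational(-5, 2)) = Rational(-7, 2))
Pow(Add(Function('x')(-8), -126), 2) = Pow(Add(Rational(-7, 2), -126), 2) = Pow(Rational(-259, 2), 2) = Rational(67081, 4)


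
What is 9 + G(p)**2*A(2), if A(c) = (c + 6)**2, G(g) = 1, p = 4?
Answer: 73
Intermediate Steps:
A(c) = (6 + c)**2
9 + G(p)**2*A(2) = 9 + 1**2*(6 + 2)**2 = 9 + 1*8**2 = 9 + 1*64 = 9 + 64 = 73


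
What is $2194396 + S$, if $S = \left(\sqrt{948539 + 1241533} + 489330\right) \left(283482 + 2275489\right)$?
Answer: $1252183473826 + 5117942 \sqrt{547518} \approx 1.256 \cdot 10^{12}$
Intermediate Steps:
$S = 1252181279430 + 5117942 \sqrt{547518}$ ($S = \left(\sqrt{2190072} + 489330\right) 2558971 = \left(2 \sqrt{547518} + 489330\right) 2558971 = \left(489330 + 2 \sqrt{547518}\right) 2558971 = 1252181279430 + 5117942 \sqrt{547518} \approx 1.256 \cdot 10^{12}$)
$2194396 + S = 2194396 + \left(1252181279430 + 5117942 \sqrt{547518}\right) = 1252183473826 + 5117942 \sqrt{547518}$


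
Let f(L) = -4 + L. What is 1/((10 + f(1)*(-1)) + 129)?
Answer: 1/142 ≈ 0.0070423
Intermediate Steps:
1/((10 + f(1)*(-1)) + 129) = 1/((10 + (-4 + 1)*(-1)) + 129) = 1/((10 - 3*(-1)) + 129) = 1/((10 + 3) + 129) = 1/(13 + 129) = 1/142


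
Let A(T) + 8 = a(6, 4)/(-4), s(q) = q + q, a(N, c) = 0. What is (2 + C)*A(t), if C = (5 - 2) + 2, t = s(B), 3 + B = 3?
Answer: -56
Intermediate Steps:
B = 0 (B = -3 + 3 = 0)
s(q) = 2*q
t = 0 (t = 2*0 = 0)
A(T) = -8 (A(T) = -8 + 0/(-4) = -8 + 0*(-¼) = -8 + 0 = -8)
C = 5 (C = 3 + 2 = 5)
(2 + C)*A(t) = (2 + 5)*(-8) = 7*(-8) = -56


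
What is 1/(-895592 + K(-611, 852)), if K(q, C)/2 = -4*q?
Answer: -1/890704 ≈ -1.1227e-6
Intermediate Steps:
K(q, C) = -8*q (K(q, C) = 2*(-4*q) = -8*q)
1/(-895592 + K(-611, 852)) = 1/(-895592 - 8*(-611)) = 1/(-895592 + 4888) = 1/(-890704) = -1/890704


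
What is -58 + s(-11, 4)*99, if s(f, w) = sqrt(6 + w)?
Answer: -58 + 99*sqrt(10) ≈ 255.07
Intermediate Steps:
-58 + s(-11, 4)*99 = -58 + sqrt(6 + 4)*99 = -58 + sqrt(10)*99 = -58 + 99*sqrt(10)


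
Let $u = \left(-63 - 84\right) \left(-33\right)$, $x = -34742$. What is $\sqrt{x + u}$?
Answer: $i \sqrt{29891} \approx 172.89 i$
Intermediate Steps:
$u = 4851$ ($u = \left(-147\right) \left(-33\right) = 4851$)
$\sqrt{x + u} = \sqrt{-34742 + 4851} = \sqrt{-29891} = i \sqrt{29891}$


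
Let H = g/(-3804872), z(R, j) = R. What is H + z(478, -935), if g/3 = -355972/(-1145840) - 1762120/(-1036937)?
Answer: 540236975372981455397/1130202881096553440 ≈ 478.00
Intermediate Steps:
g = 1791171088923/297040973020 (g = 3*(-355972/(-1145840) - 1762120/(-1036937)) = 3*(-355972*(-1/1145840) - 1762120*(-1/1036937)) = 3*(88993/286460 + 1762120/1036937) = 3*(597057029641/297040973020) = 1791171088923/297040973020 ≈ 6.0300)
H = -1791171088923/1130202881096553440 (H = (1791171088923/297040973020)/(-3804872) = (1791171088923/297040973020)*(-1/3804872) = -1791171088923/1130202881096553440 ≈ -1.5848e-6)
H + z(478, -935) = -1791171088923/1130202881096553440 + 478 = 540236975372981455397/1130202881096553440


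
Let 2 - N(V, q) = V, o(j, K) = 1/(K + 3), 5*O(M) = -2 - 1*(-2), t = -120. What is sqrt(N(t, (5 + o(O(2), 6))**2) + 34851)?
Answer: sqrt(34973) ≈ 187.01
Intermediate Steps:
O(M) = 0 (O(M) = (-2 - 1*(-2))/5 = (-2 + 2)/5 = (1/5)*0 = 0)
o(j, K) = 1/(3 + K)
N(V, q) = 2 - V
sqrt(N(t, (5 + o(O(2), 6))**2) + 34851) = sqrt((2 - 1*(-120)) + 34851) = sqrt((2 + 120) + 34851) = sqrt(122 + 34851) = sqrt(34973)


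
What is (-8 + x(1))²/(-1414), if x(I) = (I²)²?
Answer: -7/202 ≈ -0.034653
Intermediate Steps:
x(I) = I⁴
(-8 + x(1))²/(-1414) = (-8 + 1⁴)²/(-1414) = (-8 + 1)²*(-1/1414) = (-7)²*(-1/1414) = 49*(-1/1414) = -7/202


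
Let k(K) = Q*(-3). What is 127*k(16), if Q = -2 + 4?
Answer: -762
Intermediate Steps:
Q = 2
k(K) = -6 (k(K) = 2*(-3) = -6)
127*k(16) = 127*(-6) = -762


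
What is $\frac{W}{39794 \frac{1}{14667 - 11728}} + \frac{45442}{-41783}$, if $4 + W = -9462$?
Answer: $- \frac{582117681195}{831356351} \approx -700.2$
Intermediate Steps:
$W = -9466$ ($W = -4 - 9462 = -9466$)
$\frac{W}{39794 \frac{1}{14667 - 11728}} + \frac{45442}{-41783} = - \frac{9466}{39794 \frac{1}{14667 - 11728}} + \frac{45442}{-41783} = - \frac{9466}{39794 \cdot \frac{1}{2939}} + 45442 \left(- \frac{1}{41783}\right) = - \frac{9466}{39794 \cdot \frac{1}{2939}} - \frac{45442}{41783} = - \frac{9466}{\frac{39794}{2939}} - \frac{45442}{41783} = \left(-9466\right) \frac{2939}{39794} - \frac{45442}{41783} = - \frac{13910287}{19897} - \frac{45442}{41783} = - \frac{582117681195}{831356351}$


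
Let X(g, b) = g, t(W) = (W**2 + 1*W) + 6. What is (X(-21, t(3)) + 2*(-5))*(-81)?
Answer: 2511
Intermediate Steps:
t(W) = 6 + W + W**2 (t(W) = (W**2 + W) + 6 = (W + W**2) + 6 = 6 + W + W**2)
(X(-21, t(3)) + 2*(-5))*(-81) = (-21 + 2*(-5))*(-81) = (-21 - 10)*(-81) = -31*(-81) = 2511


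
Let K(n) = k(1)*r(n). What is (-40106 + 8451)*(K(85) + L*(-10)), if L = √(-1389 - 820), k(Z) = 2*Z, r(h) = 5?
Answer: -316550 + 14877850*I ≈ -3.1655e+5 + 1.4878e+7*I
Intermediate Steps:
K(n) = 10 (K(n) = (2*1)*5 = 2*5 = 10)
L = 47*I (L = √(-2209) = 47*I ≈ 47.0*I)
(-40106 + 8451)*(K(85) + L*(-10)) = (-40106 + 8451)*(10 + (47*I)*(-10)) = -31655*(10 - 470*I) = -316550 + 14877850*I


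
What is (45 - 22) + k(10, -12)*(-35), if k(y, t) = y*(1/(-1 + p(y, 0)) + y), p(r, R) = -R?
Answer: -3127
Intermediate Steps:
k(y, t) = y*(-1 + y) (k(y, t) = y*(1/(-1 - 1*0) + y) = y*(1/(-1 + 0) + y) = y*(1/(-1) + y) = y*(-1 + y))
(45 - 22) + k(10, -12)*(-35) = (45 - 22) + (10*(-1 + 10))*(-35) = 23 + (10*9)*(-35) = 23 + 90*(-35) = 23 - 3150 = -3127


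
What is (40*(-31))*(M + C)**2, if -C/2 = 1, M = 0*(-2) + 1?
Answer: -1240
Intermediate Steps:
M = 1 (M = 0 + 1 = 1)
C = -2 (C = -2*1 = -2)
(40*(-31))*(M + C)**2 = (40*(-31))*(1 - 2)**2 = -1240*(-1)**2 = -1240*1 = -1240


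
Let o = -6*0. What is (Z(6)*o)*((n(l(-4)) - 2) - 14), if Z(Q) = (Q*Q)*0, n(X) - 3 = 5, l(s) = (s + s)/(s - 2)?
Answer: 0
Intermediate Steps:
l(s) = 2*s/(-2 + s) (l(s) = (2*s)/(-2 + s) = 2*s/(-2 + s))
n(X) = 8 (n(X) = 3 + 5 = 8)
Z(Q) = 0 (Z(Q) = Q**2*0 = 0)
o = 0
(Z(6)*o)*((n(l(-4)) - 2) - 14) = (0*0)*((8 - 2) - 14) = 0*(6 - 14) = 0*(-8) = 0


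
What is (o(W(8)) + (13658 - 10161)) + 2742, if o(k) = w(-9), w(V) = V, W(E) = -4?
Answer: 6230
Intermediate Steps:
o(k) = -9
(o(W(8)) + (13658 - 10161)) + 2742 = (-9 + (13658 - 10161)) + 2742 = (-9 + 3497) + 2742 = 3488 + 2742 = 6230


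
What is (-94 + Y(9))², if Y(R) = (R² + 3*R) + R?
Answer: 529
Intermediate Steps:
Y(R) = R² + 4*R
(-94 + Y(9))² = (-94 + 9*(4 + 9))² = (-94 + 9*13)² = (-94 + 117)² = 23² = 529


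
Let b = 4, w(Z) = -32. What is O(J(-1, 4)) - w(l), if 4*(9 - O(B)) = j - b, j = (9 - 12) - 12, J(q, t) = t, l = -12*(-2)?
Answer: 183/4 ≈ 45.750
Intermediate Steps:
l = 24
j = -15 (j = -3 - 12 = -15)
O(B) = 55/4 (O(B) = 9 - (-15 - 1*4)/4 = 9 - (-15 - 4)/4 = 9 - 1/4*(-19) = 9 + 19/4 = 55/4)
O(J(-1, 4)) - w(l) = 55/4 - 1*(-32) = 55/4 + 32 = 183/4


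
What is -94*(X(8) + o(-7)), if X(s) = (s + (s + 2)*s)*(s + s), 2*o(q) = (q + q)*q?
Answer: -136958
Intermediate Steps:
o(q) = q² (o(q) = ((q + q)*q)/2 = ((2*q)*q)/2 = (2*q²)/2 = q²)
X(s) = 2*s*(s + s*(2 + s)) (X(s) = (s + (2 + s)*s)*(2*s) = (s + s*(2 + s))*(2*s) = 2*s*(s + s*(2 + s)))
-94*(X(8) + o(-7)) = -94*(2*8²*(3 + 8) + (-7)²) = -94*(2*64*11 + 49) = -94*(1408 + 49) = -94*1457 = -136958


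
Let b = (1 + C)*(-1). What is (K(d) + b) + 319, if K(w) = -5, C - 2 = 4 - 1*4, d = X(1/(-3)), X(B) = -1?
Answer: 311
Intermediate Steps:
d = -1
C = 2 (C = 2 + (4 - 1*4) = 2 + (4 - 4) = 2 + 0 = 2)
b = -3 (b = (1 + 2)*(-1) = 3*(-1) = -3)
(K(d) + b) + 319 = (-5 - 3) + 319 = -8 + 319 = 311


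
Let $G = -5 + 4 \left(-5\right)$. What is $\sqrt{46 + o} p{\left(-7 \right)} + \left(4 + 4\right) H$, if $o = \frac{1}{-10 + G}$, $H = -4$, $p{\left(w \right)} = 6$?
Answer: $-32 + \frac{6 \sqrt{56315}}{35} \approx 8.6813$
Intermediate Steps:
$G = -25$ ($G = -5 - 20 = -25$)
$o = - \frac{1}{35}$ ($o = \frac{1}{-10 - 25} = \frac{1}{-35} = - \frac{1}{35} \approx -0.028571$)
$\sqrt{46 + o} p{\left(-7 \right)} + \left(4 + 4\right) H = \sqrt{46 - \frac{1}{35}} \cdot 6 + \left(4 + 4\right) \left(-4\right) = \sqrt{\frac{1609}{35}} \cdot 6 + 8 \left(-4\right) = \frac{\sqrt{56315}}{35} \cdot 6 - 32 = \frac{6 \sqrt{56315}}{35} - 32 = -32 + \frac{6 \sqrt{56315}}{35}$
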